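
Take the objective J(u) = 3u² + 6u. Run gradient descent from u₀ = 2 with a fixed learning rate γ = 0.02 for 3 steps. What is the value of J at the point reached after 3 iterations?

J′(u) = 6u + 6
u₁ = 2 − 0.02·18 = 1.64
u₂ = 1.64 − 0.02·15.84 = 1.3232
u₃ = 1.3232 − 0.02·13.9392 = 1.044416
J(1.044416) = 9.538910343168

9.538910343168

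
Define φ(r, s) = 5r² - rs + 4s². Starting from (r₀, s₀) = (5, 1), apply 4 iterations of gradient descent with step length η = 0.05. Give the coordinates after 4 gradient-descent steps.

(0.36773125, 0.30355625)

∇φ = (10r - s, -r + 8s)
(r₁, s₁) = (5, 1) − 0.05·(49, 3) = (2.55, 0.85)
(r₂, s₂) = (2.55, 0.85) − 0.05·(24.65, 4.25) = (1.3175, 0.6375)
(r₃, s₃) = (1.3175, 0.6375) − 0.05·(12.5375, 3.7825) = (0.690625, 0.448375)
(r₄, s₄) = (0.690625, 0.448375) − 0.05·(6.457875, 2.896375) = (0.36773125, 0.30355625)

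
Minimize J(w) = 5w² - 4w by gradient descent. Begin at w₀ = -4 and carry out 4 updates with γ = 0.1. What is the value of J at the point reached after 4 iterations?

J′(w) = 10w - 4
Step 1: J′(-4) = -44; w₁ = -4 − 0.1·(-44) = 0.4
Step 2: J′(0.4) = 0; w₂ = 0.4 − 0.1·0 = 0.4
Step 3: J′(0.4) = 0; w₃ = 0.4 − 0.1·0 = 0.4
Step 4: J′(0.4) = 0; w₄ = 0.4 − 0.1·0 = 0.4
J(0.4) = -0.8

-0.8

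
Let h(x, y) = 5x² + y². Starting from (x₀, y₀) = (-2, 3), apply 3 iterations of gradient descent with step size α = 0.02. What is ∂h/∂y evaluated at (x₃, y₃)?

∇h = (10x, 2y)
(x₁, y₁) = (-2, 3) − 0.02·(-20, 6) = (-1.6, 2.88)
(x₂, y₂) = (-1.6, 2.88) − 0.02·(-16, 5.76) = (-1.28, 2.7648)
(x₃, y₃) = (-1.28, 2.7648) − 0.02·(-12.8, 5.5296) = (-1.024, 2.654208)
∂h/∂y at (-1.024, 2.654208) = 5.308416

5.308416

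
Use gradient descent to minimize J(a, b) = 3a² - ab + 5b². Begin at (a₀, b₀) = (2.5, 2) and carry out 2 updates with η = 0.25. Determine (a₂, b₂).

(-0.21875, 3.375)

∇J = (6a - b, -a + 10b)
Step 1: at (2.5, 2), ∇J = (13, 17.5) → (2.5, 2) − 0.25·(13, 17.5) = (-0.75, -2.375)
Step 2: at (-0.75, -2.375), ∇J = (-2.125, -23) → (-0.75, -2.375) − 0.25·(-2.125, -23) = (-0.21875, 3.375)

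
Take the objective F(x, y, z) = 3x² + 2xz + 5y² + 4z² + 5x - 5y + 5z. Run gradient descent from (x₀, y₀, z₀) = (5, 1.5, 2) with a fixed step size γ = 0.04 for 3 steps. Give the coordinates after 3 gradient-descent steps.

∇F = (6x + 2z + 5, 10y - 5, 2x + 8z + 5)
Step 1: at (5, 1.5, 2), ∇F = (39, 10, 31) → (5, 1.5, 2) − 0.04·(39, 10, 31) = (3.44, 1.1, 0.76)
Step 2: at (3.44, 1.1, 0.76), ∇F = (27.16, 6, 17.96) → (3.44, 1.1, 0.76) − 0.04·(27.16, 6, 17.96) = (2.3536, 0.86, 0.0416)
Step 3: at (2.3536, 0.86, 0.0416), ∇F = (19.2048, 3.6, 10.04) → (2.3536, 0.86, 0.0416) − 0.04·(19.2048, 3.6, 10.04) = (1.585408, 0.716, -0.36)

(1.585408, 0.716, -0.36)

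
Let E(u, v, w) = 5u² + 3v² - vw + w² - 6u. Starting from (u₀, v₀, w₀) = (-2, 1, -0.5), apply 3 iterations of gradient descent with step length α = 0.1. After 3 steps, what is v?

0.0235

∇E = (10u - 6, 6v - w, -v + 2w)
Step 1: at (-2, 1, -0.5), ∇E = (-26, 6.5, -2) → (-2, 1, -0.5) − 0.1·(-26, 6.5, -2) = (0.6, 0.35, -0.3)
Step 2: at (0.6, 0.35, -0.3), ∇E = (0, 2.4, -0.95) → (0.6, 0.35, -0.3) − 0.1·(0, 2.4, -0.95) = (0.6, 0.11, -0.205)
Step 3: at (0.6, 0.11, -0.205), ∇E = (0, 0.865, -0.52) → (0.6, 0.11, -0.205) − 0.1·(0, 0.865, -0.52) = (0.6, 0.0235, -0.153)
v = 0.0235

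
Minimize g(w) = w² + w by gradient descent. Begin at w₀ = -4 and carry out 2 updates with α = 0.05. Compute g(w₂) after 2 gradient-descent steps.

7.787225

g′(w) = 2w + 1
w₁ = -4 − 0.05·(-7) = -3.65
w₂ = -3.65 − 0.05·(-6.3) = -3.335
g(-3.335) = 7.787225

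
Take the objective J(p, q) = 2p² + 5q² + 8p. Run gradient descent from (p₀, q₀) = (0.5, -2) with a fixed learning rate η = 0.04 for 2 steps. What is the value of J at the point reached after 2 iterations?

∇J = (4p + 8, 10q)
(p₁, q₁) = (0.5, -2) − 0.04·(10, -20) = (0.1, -1.2)
(p₂, q₂) = (0.1, -1.2) − 0.04·(8.4, -12) = (-0.236, -0.72)
J(-0.236, -0.72) = 0.815392

0.815392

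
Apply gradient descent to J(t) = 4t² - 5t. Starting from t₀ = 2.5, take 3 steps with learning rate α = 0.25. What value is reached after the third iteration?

-1.25

J′(t) = 8t - 5
Step 1: J′(2.5) = 15; t₁ = 2.5 − 0.25·15 = -1.25
Step 2: J′(-1.25) = -15; t₂ = -1.25 − 0.25·(-15) = 2.5
Step 3: J′(2.5) = 15; t₃ = 2.5 − 0.25·15 = -1.25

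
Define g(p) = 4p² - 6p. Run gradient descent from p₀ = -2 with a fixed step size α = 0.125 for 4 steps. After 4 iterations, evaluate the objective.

g′(p) = 8p - 6
Step 1: g′(-2) = -22; p₁ = -2 − 0.125·(-22) = 0.75
Step 2: g′(0.75) = 0; p₂ = 0.75 − 0.125·0 = 0.75
Step 3: g′(0.75) = 0; p₃ = 0.75 − 0.125·0 = 0.75
Step 4: g′(0.75) = 0; p₄ = 0.75 − 0.125·0 = 0.75
g(0.75) = -2.25

-2.25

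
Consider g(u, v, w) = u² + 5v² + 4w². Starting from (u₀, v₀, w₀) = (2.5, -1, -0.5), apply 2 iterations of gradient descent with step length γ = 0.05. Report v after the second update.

∇g = (2u, 10v, 8w)
Step 1: at (2.5, -1, -0.5), ∇g = (5, -10, -4) → (2.5, -1, -0.5) − 0.05·(5, -10, -4) = (2.25, -0.5, -0.3)
Step 2: at (2.25, -0.5, -0.3), ∇g = (4.5, -5, -2.4) → (2.25, -0.5, -0.3) − 0.05·(4.5, -5, -2.4) = (2.025, -0.25, -0.18)
v = -0.25

-0.25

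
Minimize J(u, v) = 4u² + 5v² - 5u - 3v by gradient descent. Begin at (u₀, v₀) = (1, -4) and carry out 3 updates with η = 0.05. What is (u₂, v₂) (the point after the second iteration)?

∇J = (8u - 5, 10v - 3)
Step 1: at (1, -4), ∇J = (3, -43) → (1, -4) − 0.05·(3, -43) = (0.85, -1.85)
Step 2: at (0.85, -1.85), ∇J = (1.8, -21.5) → (0.85, -1.85) − 0.05·(1.8, -21.5) = (0.76, -0.775)

(0.76, -0.775)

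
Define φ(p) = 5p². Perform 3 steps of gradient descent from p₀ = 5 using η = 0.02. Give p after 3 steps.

2.56

φ′(p) = 10p
p₁ = 5 − 0.02·50 = 4
p₂ = 4 − 0.02·40 = 3.2
p₃ = 3.2 − 0.02·32 = 2.56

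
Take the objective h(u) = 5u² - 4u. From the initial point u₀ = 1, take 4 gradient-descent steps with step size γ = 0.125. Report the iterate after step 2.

h′(u) = 10u - 4
u₁ = 1 − 0.125·6 = 0.25
u₂ = 0.25 − 0.125·(-1.5) = 0.4375

0.4375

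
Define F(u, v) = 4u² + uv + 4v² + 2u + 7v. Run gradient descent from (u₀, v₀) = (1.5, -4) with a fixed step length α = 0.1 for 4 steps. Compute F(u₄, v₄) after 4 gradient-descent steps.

-3.14022742

∇F = (8u + v + 2, u + 8v + 7)
Step 1: at (1.5, -4), ∇F = (10, -23.5) → (1.5, -4) − 0.1·(10, -23.5) = (0.5, -1.65)
Step 2: at (0.5, -1.65), ∇F = (4.35, -5.7) → (0.5, -1.65) − 0.1·(4.35, -5.7) = (0.065, -1.08)
Step 3: at (0.065, -1.08), ∇F = (1.44, -1.575) → (0.065, -1.08) − 0.1·(1.44, -1.575) = (-0.079, -0.9225)
Step 4: at (-0.079, -0.9225), ∇F = (0.4455, -0.459) → (-0.079, -0.9225) − 0.1·(0.4455, -0.459) = (-0.12355, -0.8766)
F(-0.12355, -0.8766) = -3.14022742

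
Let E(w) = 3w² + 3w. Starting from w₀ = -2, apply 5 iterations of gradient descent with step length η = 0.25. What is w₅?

-0.453125

E′(w) = 6w + 3
w₁ = -2 − 0.25·(-9) = 0.25
w₂ = 0.25 − 0.25·4.5 = -0.875
w₃ = -0.875 − 0.25·(-2.25) = -0.3125
w₄ = -0.3125 − 0.25·1.125 = -0.59375
w₅ = -0.59375 − 0.25·(-0.5625) = -0.453125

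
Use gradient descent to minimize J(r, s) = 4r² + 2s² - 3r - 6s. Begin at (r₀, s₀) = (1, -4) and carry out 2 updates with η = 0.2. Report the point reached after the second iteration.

(0.6, 1.28)

∇J = (8r - 3, 4s - 6)
Step 1: at (1, -4), ∇J = (5, -22) → (1, -4) − 0.2·(5, -22) = (0, 0.4)
Step 2: at (0, 0.4), ∇J = (-3, -4.4) → (0, 0.4) − 0.2·(-3, -4.4) = (0.6, 1.28)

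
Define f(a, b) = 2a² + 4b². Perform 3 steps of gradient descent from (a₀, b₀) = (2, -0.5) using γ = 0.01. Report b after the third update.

∇f = (4a, 8b)
Step 1: at (2, -0.5), ∇f = (8, -4) → (2, -0.5) − 0.01·(8, -4) = (1.92, -0.46)
Step 2: at (1.92, -0.46), ∇f = (7.68, -3.68) → (1.92, -0.46) − 0.01·(7.68, -3.68) = (1.8432, -0.4232)
Step 3: at (1.8432, -0.4232), ∇f = (7.3728, -3.3856) → (1.8432, -0.4232) − 0.01·(7.3728, -3.3856) = (1.769472, -0.389344)
b = -0.389344

-0.389344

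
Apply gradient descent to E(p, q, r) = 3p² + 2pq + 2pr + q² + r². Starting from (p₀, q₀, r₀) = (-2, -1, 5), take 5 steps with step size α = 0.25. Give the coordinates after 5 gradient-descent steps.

(-0.5625, 1.03125, 1.21875)

∇E = (6p + 2q + 2r, 2p + 2q, 2p + 2r)
Step 1: at (-2, -1, 5), ∇E = (-4, -6, 6) → (-2, -1, 5) − 0.25·(-4, -6, 6) = (-1, 0.5, 3.5)
Step 2: at (-1, 0.5, 3.5), ∇E = (2, -1, 5) → (-1, 0.5, 3.5) − 0.25·(2, -1, 5) = (-1.5, 0.75, 2.25)
Step 3: at (-1.5, 0.75, 2.25), ∇E = (-3, -1.5, 1.5) → (-1.5, 0.75, 2.25) − 0.25·(-3, -1.5, 1.5) = (-0.75, 1.125, 1.875)
Step 4: at (-0.75, 1.125, 1.875), ∇E = (1.5, 0.75, 2.25) → (-0.75, 1.125, 1.875) − 0.25·(1.5, 0.75, 2.25) = (-1.125, 0.9375, 1.3125)
Step 5: at (-1.125, 0.9375, 1.3125), ∇E = (-2.25, -0.375, 0.375) → (-1.125, 0.9375, 1.3125) − 0.25·(-2.25, -0.375, 0.375) = (-0.5625, 1.03125, 1.21875)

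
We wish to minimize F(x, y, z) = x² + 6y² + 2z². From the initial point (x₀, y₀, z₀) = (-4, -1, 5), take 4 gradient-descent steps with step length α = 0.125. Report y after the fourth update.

∇F = (2x, 12y, 4z)
(x₁, y₁, z₁) = (-4, -1, 5) − 0.125·(-8, -12, 20) = (-3, 0.5, 2.5)
(x₂, y₂, z₂) = (-3, 0.5, 2.5) − 0.125·(-6, 6, 10) = (-2.25, -0.25, 1.25)
(x₃, y₃, z₃) = (-2.25, -0.25, 1.25) − 0.125·(-4.5, -3, 5) = (-1.6875, 0.125, 0.625)
(x₄, y₄, z₄) = (-1.6875, 0.125, 0.625) − 0.125·(-3.375, 1.5, 2.5) = (-1.265625, -0.0625, 0.3125)
y = -0.0625

-0.0625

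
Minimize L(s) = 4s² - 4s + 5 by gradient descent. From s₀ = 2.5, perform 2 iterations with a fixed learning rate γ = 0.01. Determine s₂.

2.1928

L′(s) = 8s - 4
Step 1: L′(2.5) = 16; s₁ = 2.5 − 0.01·16 = 2.34
Step 2: L′(2.34) = 14.72; s₂ = 2.34 − 0.01·14.72 = 2.1928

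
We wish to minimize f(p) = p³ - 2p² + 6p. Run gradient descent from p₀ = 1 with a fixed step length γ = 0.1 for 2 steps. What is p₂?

0.025

f′(p) = 3p² - 4p + 6
p₁ = 1 − 0.1·5 = 0.5
p₂ = 0.5 − 0.1·4.75 = 0.025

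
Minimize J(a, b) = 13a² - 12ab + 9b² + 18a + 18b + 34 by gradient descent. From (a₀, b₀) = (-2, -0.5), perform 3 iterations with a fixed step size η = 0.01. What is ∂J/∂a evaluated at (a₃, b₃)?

∇J = (26a - 12b + 18, -12a + 18b + 18)
Step 1: at (-2, -0.5), ∇J = (-28, 33) → (-2, -0.5) − 0.01·(-28, 33) = (-1.72, -0.83)
Step 2: at (-1.72, -0.83), ∇J = (-16.76, 23.7) → (-1.72, -0.83) − 0.01·(-16.76, 23.7) = (-1.5524, -1.067)
Step 3: at (-1.5524, -1.067), ∇J = (-9.5584, 17.4228) → (-1.5524, -1.067) − 0.01·(-9.5584, 17.4228) = (-1.456816, -1.241228)
∂J/∂a at (-1.456816, -1.241228) = -4.98248

-4.98248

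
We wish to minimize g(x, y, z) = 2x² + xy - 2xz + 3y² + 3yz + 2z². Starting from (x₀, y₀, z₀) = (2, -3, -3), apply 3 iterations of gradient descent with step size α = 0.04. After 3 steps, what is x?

0.982016

∇g = (4x + y - 2z, x + 6y + 3z, -2x + 3y + 4z)
(x₁, y₁, z₁) = (2, -3, -3) − 0.04·(11, -25, -25) = (1.56, -2, -2)
(x₂, y₂, z₂) = (1.56, -2, -2) − 0.04·(8.24, -16.44, -17.12) = (1.2304, -1.3424, -1.3152)
(x₃, y₃, z₃) = (1.2304, -1.3424, -1.3152) − 0.04·(6.2096, -10.7696, -11.7488) = (0.982016, -0.911616, -0.845248)
x = 0.982016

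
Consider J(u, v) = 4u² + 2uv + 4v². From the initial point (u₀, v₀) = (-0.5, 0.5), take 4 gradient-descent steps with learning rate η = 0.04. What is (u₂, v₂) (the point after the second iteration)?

∇J = (8u + 2v, 2u + 8v)
(u₁, v₁) = (-0.5, 0.5) − 0.04·(-3, 3) = (-0.38, 0.38)
(u₂, v₂) = (-0.38, 0.38) − 0.04·(-2.28, 2.28) = (-0.2888, 0.2888)

(-0.2888, 0.2888)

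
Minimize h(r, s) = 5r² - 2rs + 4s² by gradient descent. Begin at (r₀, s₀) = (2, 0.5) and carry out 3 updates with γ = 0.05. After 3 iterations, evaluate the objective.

∇h = (10r - 2s, -2r + 8s)
(r₁, s₁) = (2, 0.5) − 0.05·(19, 0) = (1.05, 0.5)
(r₂, s₂) = (1.05, 0.5) − 0.05·(9.5, 1.9) = (0.575, 0.405)
(r₃, s₃) = (0.575, 0.405) − 0.05·(4.94, 2.09) = (0.328, 0.3005)
h(0.328, 0.3005) = 0.701993

0.701993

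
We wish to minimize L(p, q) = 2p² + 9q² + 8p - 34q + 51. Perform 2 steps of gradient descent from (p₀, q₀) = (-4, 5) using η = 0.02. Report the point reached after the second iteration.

∇L = (4p + 8, 18q - 34)
(p₁, q₁) = (-4, 5) − 0.02·(-8, 56) = (-3.84, 3.88)
(p₂, q₂) = (-3.84, 3.88) − 0.02·(-7.36, 35.84) = (-3.6928, 3.1632)

(-3.6928, 3.1632)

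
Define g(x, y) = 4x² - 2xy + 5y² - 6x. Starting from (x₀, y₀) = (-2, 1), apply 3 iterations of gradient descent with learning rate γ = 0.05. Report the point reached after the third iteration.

(0.217, 0.02)

∇g = (8x - 2y - 6, -2x + 10y)
Step 1: at (-2, 1), ∇g = (-24, 14) → (-2, 1) − 0.05·(-24, 14) = (-0.8, 0.3)
Step 2: at (-0.8, 0.3), ∇g = (-13, 4.6) → (-0.8, 0.3) − 0.05·(-13, 4.6) = (-0.15, 0.07)
Step 3: at (-0.15, 0.07), ∇g = (-7.34, 1) → (-0.15, 0.07) − 0.05·(-7.34, 1) = (0.217, 0.02)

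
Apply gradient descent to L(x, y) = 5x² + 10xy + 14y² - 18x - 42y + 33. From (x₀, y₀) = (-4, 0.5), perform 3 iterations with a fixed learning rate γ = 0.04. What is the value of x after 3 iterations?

∇L = (10x + 10y - 18, 10x + 28y - 42)
Step 1: at (-4, 0.5), ∇L = (-53, -68) → (-4, 0.5) − 0.04·(-53, -68) = (-1.88, 3.22)
Step 2: at (-1.88, 3.22), ∇L = (-4.6, 29.36) → (-1.88, 3.22) − 0.04·(-4.6, 29.36) = (-1.696, 2.0456)
Step 3: at (-1.696, 2.0456), ∇L = (-14.504, -1.6832) → (-1.696, 2.0456) − 0.04·(-14.504, -1.6832) = (-1.11584, 2.112928)
x = -1.11584

-1.11584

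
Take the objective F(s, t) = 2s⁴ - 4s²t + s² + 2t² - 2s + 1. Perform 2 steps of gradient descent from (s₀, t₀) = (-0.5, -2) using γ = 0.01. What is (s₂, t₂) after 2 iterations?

(-0.28994624, -1.827824)

∇F = (8s³ - 8st + 2s - 2, -4s² + 4t)
Step 1: at (-0.5, -2), ∇F = (-12, -9) → (-0.5, -2) − 0.01·(-12, -9) = (-0.38, -1.91)
Step 2: at (-0.38, -1.91), ∇F = (-9.005376, -8.2176) → (-0.38, -1.91) − 0.01·(-9.005376, -8.2176) = (-0.28994624, -1.827824)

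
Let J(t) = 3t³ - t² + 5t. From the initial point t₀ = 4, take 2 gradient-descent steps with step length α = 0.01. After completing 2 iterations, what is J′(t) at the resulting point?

J′(t) = 9t² - 2t + 5
t₁ = 4 − 0.01·141 = 2.59
t₂ = 2.59 − 0.01·60.1929 = 1.988071
J′(t) at (1.988071) = 36.595694709369

36.595694709369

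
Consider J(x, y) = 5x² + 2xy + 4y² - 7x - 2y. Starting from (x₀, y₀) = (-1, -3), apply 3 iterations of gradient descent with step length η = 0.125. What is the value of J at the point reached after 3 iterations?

-2.244384765625

∇J = (10x + 2y - 7, 2x + 8y - 2)
Step 1: at (-1, -3), ∇J = (-23, -28) → (-1, -3) − 0.125·(-23, -28) = (1.875, 0.5)
Step 2: at (1.875, 0.5), ∇J = (12.75, 5.75) → (1.875, 0.5) − 0.125·(12.75, 5.75) = (0.28125, -0.21875)
Step 3: at (0.28125, -0.21875), ∇J = (-4.625, -3.1875) → (0.28125, -0.21875) − 0.125·(-4.625, -3.1875) = (0.859375, 0.1796875)
J(0.859375, 0.1796875) = -2.244384765625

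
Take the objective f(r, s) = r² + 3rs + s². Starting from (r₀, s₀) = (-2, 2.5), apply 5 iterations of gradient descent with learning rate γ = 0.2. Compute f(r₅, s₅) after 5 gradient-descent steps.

-31.3456656384

∇f = (2r + 3s, 3r + 2s)
(r₁, s₁) = (-2, 2.5) − 0.2·(3.5, -1) = (-2.7, 2.7)
(r₂, s₂) = (-2.7, 2.7) − 0.2·(2.7, -2.7) = (-3.24, 3.24)
(r₃, s₃) = (-3.24, 3.24) − 0.2·(3.24, -3.24) = (-3.888, 3.888)
(r₄, s₄) = (-3.888, 3.888) − 0.2·(3.888, -3.888) = (-4.6656, 4.6656)
(r₅, s₅) = (-4.6656, 4.6656) − 0.2·(4.6656, -4.6656) = (-5.59872, 5.59872)
f(-5.59872, 5.59872) = -31.3456656384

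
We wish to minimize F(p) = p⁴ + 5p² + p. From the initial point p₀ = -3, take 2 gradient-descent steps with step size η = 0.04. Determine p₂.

-0.99247872

F′(p) = 4p³ + 10p + 1
Step 1: F′(-3) = -137; p₁ = -3 − 0.04·(-137) = 2.48
Step 2: F′(2.48) = 86.811968; p₂ = 2.48 − 0.04·86.811968 = -0.99247872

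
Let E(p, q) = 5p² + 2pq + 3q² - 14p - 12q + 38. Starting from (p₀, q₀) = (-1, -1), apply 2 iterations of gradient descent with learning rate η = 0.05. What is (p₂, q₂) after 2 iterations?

∇E = (10p + 2q - 14, 2p + 6q - 12)
(p₁, q₁) = (-1, -1) − 0.05·(-26, -20) = (0.3, 0)
(p₂, q₂) = (0.3, 0) − 0.05·(-11, -11.4) = (0.85, 0.57)

(0.85, 0.57)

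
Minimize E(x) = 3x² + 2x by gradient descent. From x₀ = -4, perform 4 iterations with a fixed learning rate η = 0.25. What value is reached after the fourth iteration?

E′(x) = 6x + 2
Step 1: E′(-4) = -22; x₁ = -4 − 0.25·(-22) = 1.5
Step 2: E′(1.5) = 11; x₂ = 1.5 − 0.25·11 = -1.25
Step 3: E′(-1.25) = -5.5; x₃ = -1.25 − 0.25·(-5.5) = 0.125
Step 4: E′(0.125) = 2.75; x₄ = 0.125 − 0.25·2.75 = -0.5625

-0.5625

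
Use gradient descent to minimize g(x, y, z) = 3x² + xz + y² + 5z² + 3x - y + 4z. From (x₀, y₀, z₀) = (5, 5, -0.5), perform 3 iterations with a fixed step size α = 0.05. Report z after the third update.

∇g = (6x + z + 3, 2y - 1, x + 10z + 4)
Step 1: at (5, 5, -0.5), ∇g = (32.5, 9, 4) → (5, 5, -0.5) − 0.05·(32.5, 9, 4) = (3.375, 4.55, -0.7)
Step 2: at (3.375, 4.55, -0.7), ∇g = (22.55, 8.1, 0.375) → (3.375, 4.55, -0.7) − 0.05·(22.55, 8.1, 0.375) = (2.2475, 4.145, -0.71875)
Step 3: at (2.2475, 4.145, -0.71875), ∇g = (15.76625, 7.29, -0.94) → (2.2475, 4.145, -0.71875) − 0.05·(15.76625, 7.29, -0.94) = (1.4591875, 3.7805, -0.67175)
z = -0.67175

-0.67175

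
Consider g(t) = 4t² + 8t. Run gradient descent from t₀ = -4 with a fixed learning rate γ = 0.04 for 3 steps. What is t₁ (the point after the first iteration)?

-3.04

g′(t) = 8t + 8
t₁ = -4 − 0.04·(-24) = -3.04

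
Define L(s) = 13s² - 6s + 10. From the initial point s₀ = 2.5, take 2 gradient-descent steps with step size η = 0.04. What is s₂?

0.2344

L′(s) = 26s - 6
Step 1: L′(2.5) = 59; s₁ = 2.5 − 0.04·59 = 0.14
Step 2: L′(0.14) = -2.36; s₂ = 0.14 − 0.04·(-2.36) = 0.2344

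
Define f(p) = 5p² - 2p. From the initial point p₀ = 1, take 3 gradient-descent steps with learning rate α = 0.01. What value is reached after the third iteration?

0.7832

f′(p) = 10p - 2
p₁ = 1 − 0.01·8 = 0.92
p₂ = 0.92 − 0.01·7.2 = 0.848
p₃ = 0.848 − 0.01·6.48 = 0.7832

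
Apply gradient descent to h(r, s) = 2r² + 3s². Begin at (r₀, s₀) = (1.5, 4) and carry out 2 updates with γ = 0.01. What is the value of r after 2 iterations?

1.3824

∇h = (4r, 6s)
(r₁, s₁) = (1.5, 4) − 0.01·(6, 24) = (1.44, 3.76)
(r₂, s₂) = (1.44, 3.76) − 0.01·(5.76, 22.56) = (1.3824, 3.5344)
r = 1.3824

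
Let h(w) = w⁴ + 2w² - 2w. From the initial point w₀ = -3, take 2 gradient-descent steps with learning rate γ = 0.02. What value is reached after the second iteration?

-0.46115072

h′(w) = 4w³ + 4w - 2
w₁ = -3 − 0.02·(-122) = -0.56
w₂ = -0.56 − 0.02·(-4.942464) = -0.46115072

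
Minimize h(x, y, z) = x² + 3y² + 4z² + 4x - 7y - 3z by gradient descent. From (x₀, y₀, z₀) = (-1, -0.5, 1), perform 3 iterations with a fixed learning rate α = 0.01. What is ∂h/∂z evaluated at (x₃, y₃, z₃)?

∇h = (2x + 4, 6y - 7, 8z - 3)
Step 1: at (-1, -0.5, 1), ∇h = (2, -10, 5) → (-1, -0.5, 1) − 0.01·(2, -10, 5) = (-1.02, -0.4, 0.95)
Step 2: at (-1.02, -0.4, 0.95), ∇h = (1.96, -9.4, 4.6) → (-1.02, -0.4, 0.95) − 0.01·(1.96, -9.4, 4.6) = (-1.0396, -0.306, 0.904)
Step 3: at (-1.0396, -0.306, 0.904), ∇h = (1.9208, -8.836, 4.232) → (-1.0396, -0.306, 0.904) − 0.01·(1.9208, -8.836, 4.232) = (-1.058808, -0.21764, 0.86168)
∂h/∂z at (-1.058808, -0.21764, 0.86168) = 3.89344

3.89344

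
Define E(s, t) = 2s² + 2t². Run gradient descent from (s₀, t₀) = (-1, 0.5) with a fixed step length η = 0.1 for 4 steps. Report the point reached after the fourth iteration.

(-0.1296, 0.0648)

∇E = (4s, 4t)
(s₁, t₁) = (-1, 0.5) − 0.1·(-4, 2) = (-0.6, 0.3)
(s₂, t₂) = (-0.6, 0.3) − 0.1·(-2.4, 1.2) = (-0.36, 0.18)
(s₃, t₃) = (-0.36, 0.18) − 0.1·(-1.44, 0.72) = (-0.216, 0.108)
(s₄, t₄) = (-0.216, 0.108) − 0.1·(-0.864, 0.432) = (-0.1296, 0.0648)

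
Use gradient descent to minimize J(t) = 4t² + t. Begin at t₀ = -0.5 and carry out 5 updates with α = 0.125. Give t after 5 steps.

-0.125

J′(t) = 8t + 1
t₁ = -0.5 − 0.125·(-3) = -0.125
t₂ = -0.125 − 0.125·0 = -0.125
t₃ = -0.125 − 0.125·0 = -0.125
t₄ = -0.125 − 0.125·0 = -0.125
t₅ = -0.125 − 0.125·0 = -0.125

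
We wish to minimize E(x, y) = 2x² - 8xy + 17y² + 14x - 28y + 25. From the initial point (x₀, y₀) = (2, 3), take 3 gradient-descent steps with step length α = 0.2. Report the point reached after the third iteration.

(88.896, -364.184)

∇E = (4x - 8y + 14, -8x + 34y - 28)
(x₁, y₁) = (2, 3) − 0.2·(-2, 58) = (2.4, -8.6)
(x₂, y₂) = (2.4, -8.6) − 0.2·(92.4, -339.6) = (-16.08, 59.32)
(x₃, y₃) = (-16.08, 59.32) − 0.2·(-524.88, 2117.52) = (88.896, -364.184)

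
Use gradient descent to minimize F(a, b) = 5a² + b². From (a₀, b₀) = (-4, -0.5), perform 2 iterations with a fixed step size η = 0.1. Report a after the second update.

0

∇F = (10a, 2b)
(a₁, b₁) = (-4, -0.5) − 0.1·(-40, -1) = (0, -0.4)
(a₂, b₂) = (0, -0.4) − 0.1·(0, -0.8) = (0, -0.32)
a = 0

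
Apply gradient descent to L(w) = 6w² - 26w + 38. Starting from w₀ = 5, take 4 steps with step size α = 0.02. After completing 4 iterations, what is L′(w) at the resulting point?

L′(w) = 12w - 26
Step 1: L′(5) = 34; w₁ = 5 − 0.02·34 = 4.32
Step 2: L′(4.32) = 25.84; w₂ = 4.32 − 0.02·25.84 = 3.8032
Step 3: L′(3.8032) = 19.6384; w₃ = 3.8032 − 0.02·19.6384 = 3.410432
Step 4: L′(3.410432) = 14.925184; w₄ = 3.410432 − 0.02·14.925184 = 3.11192832
L′(w) at (3.11192832) = 11.34313984

11.34313984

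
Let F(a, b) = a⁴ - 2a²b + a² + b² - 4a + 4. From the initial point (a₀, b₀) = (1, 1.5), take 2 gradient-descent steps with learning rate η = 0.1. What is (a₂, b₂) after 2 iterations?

(1.2064, 1.512)

∇F = (4a³ - 4ab + 2a - 4, -2a² + 2b)
(a₁, b₁) = (1, 1.5) − 0.1·(-4, 1) = (1.4, 1.4)
(a₂, b₂) = (1.4, 1.4) − 0.1·(1.936, -1.12) = (1.2064, 1.512)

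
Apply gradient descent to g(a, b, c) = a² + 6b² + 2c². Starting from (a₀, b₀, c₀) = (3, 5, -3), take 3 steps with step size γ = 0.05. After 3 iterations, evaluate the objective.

∇g = (2a, 12b, 4c)
Step 1: at (3, 5, -3), ∇g = (6, 60, -12) → (3, 5, -3) − 0.05·(6, 60, -12) = (2.7, 2, -2.4)
Step 2: at (2.7, 2, -2.4), ∇g = (5.4, 24, -9.6) → (2.7, 2, -2.4) − 0.05·(5.4, 24, -9.6) = (2.43, 0.8, -1.92)
Step 3: at (2.43, 0.8, -1.92), ∇g = (4.86, 9.6, -7.68) → (2.43, 0.8, -1.92) − 0.05·(4.86, 9.6, -7.68) = (2.187, 0.32, -1.536)
g(2.187, 0.32, -1.536) = 10.115961

10.115961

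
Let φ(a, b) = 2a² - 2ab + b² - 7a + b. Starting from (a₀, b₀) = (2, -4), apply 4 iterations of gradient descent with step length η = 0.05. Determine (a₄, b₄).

(0.92425, -2.30835)

∇φ = (4a - 2b - 7, -2a + 2b + 1)
Step 1: at (2, -4), ∇φ = (9, -11) → (2, -4) − 0.05·(9, -11) = (1.55, -3.45)
Step 2: at (1.55, -3.45), ∇φ = (6.1, -9) → (1.55, -3.45) − 0.05·(6.1, -9) = (1.245, -3)
Step 3: at (1.245, -3), ∇φ = (3.98, -7.49) → (1.245, -3) − 0.05·(3.98, -7.49) = (1.046, -2.6255)
Step 4: at (1.046, -2.6255), ∇φ = (2.435, -6.343) → (1.046, -2.6255) − 0.05·(2.435, -6.343) = (0.92425, -2.30835)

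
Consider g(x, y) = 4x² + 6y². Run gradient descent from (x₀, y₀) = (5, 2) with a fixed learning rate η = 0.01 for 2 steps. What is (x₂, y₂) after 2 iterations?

∇g = (8x, 12y)
(x₁, y₁) = (5, 2) − 0.01·(40, 24) = (4.6, 1.76)
(x₂, y₂) = (4.6, 1.76) − 0.01·(36.8, 21.12) = (4.232, 1.5488)

(4.232, 1.5488)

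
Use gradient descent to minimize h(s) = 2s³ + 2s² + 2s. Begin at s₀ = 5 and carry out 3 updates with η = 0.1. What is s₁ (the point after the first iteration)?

h′(s) = 6s² + 4s + 2
Step 1: h′(5) = 172; s₁ = 5 − 0.1·172 = -12.2

-12.2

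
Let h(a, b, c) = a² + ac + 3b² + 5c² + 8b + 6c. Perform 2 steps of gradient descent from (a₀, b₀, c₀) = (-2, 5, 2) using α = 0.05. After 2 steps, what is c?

∇h = (2a + c, 6b + 8, a + 10c + 6)
Step 1: at (-2, 5, 2), ∇h = (-2, 38, 24) → (-2, 5, 2) − 0.05·(-2, 38, 24) = (-1.9, 3.1, 0.8)
Step 2: at (-1.9, 3.1, 0.8), ∇h = (-3, 26.6, 12.1) → (-1.9, 3.1, 0.8) − 0.05·(-3, 26.6, 12.1) = (-1.75, 1.77, 0.195)
c = 0.195

0.195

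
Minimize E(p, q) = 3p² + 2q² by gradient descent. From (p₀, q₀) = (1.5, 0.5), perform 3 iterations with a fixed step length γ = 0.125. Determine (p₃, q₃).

∇E = (6p, 4q)
Step 1: at (1.5, 0.5), ∇E = (9, 2) → (1.5, 0.5) − 0.125·(9, 2) = (0.375, 0.25)
Step 2: at (0.375, 0.25), ∇E = (2.25, 1) → (0.375, 0.25) − 0.125·(2.25, 1) = (0.09375, 0.125)
Step 3: at (0.09375, 0.125), ∇E = (0.5625, 0.5) → (0.09375, 0.125) − 0.125·(0.5625, 0.5) = (0.0234375, 0.0625)

(0.0234375, 0.0625)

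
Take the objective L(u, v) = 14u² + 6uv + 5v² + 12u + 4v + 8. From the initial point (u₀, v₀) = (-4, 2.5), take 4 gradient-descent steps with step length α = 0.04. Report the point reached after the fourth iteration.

∇L = (28u + 6v + 12, 6u + 10v + 4)
(u₁, v₁) = (-4, 2.5) − 0.04·(-85, 5) = (-0.6, 2.3)
(u₂, v₂) = (-0.6, 2.3) − 0.04·(9, 23.4) = (-0.96, 1.364)
(u₃, v₃) = (-0.96, 1.364) − 0.04·(-6.696, 11.88) = (-0.69216, 0.8888)
(u₄, v₄) = (-0.69216, 0.8888) − 0.04·(-2.04768, 8.73504) = (-0.6102528, 0.5393984)

(-0.6102528, 0.5393984)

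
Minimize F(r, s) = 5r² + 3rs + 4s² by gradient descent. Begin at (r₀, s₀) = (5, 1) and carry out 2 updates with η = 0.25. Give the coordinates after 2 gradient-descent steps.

∇F = (10r + 3s, 3r + 8s)
Step 1: at (5, 1), ∇F = (53, 23) → (5, 1) − 0.25·(53, 23) = (-8.25, -4.75)
Step 2: at (-8.25, -4.75), ∇F = (-96.75, -62.75) → (-8.25, -4.75) − 0.25·(-96.75, -62.75) = (15.9375, 10.9375)

(15.9375, 10.9375)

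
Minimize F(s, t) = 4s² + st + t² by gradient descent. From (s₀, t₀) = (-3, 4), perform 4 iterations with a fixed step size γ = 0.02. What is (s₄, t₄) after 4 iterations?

(-1.733628, 3.581344)

∇F = (8s + t, s + 2t)
Step 1: at (-3, 4), ∇F = (-20, 5) → (-3, 4) − 0.02·(-20, 5) = (-2.6, 3.9)
Step 2: at (-2.6, 3.9), ∇F = (-16.9, 5.2) → (-2.6, 3.9) − 0.02·(-16.9, 5.2) = (-2.262, 3.796)
Step 3: at (-2.262, 3.796), ∇F = (-14.3, 5.33) → (-2.262, 3.796) − 0.02·(-14.3, 5.33) = (-1.976, 3.6894)
Step 4: at (-1.976, 3.6894), ∇F = (-12.1186, 5.4028) → (-1.976, 3.6894) − 0.02·(-12.1186, 5.4028) = (-1.733628, 3.581344)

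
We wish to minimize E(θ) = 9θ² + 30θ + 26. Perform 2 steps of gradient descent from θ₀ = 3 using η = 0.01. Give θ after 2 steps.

E′(θ) = 18θ + 30
θ₁ = 3 − 0.01·84 = 2.16
θ₂ = 2.16 − 0.01·68.88 = 1.4712

1.4712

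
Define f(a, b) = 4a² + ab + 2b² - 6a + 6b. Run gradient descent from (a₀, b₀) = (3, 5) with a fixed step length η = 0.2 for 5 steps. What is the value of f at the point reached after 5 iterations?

-7.468361728

∇f = (8a + b - 6, a + 4b + 6)
(a₁, b₁) = (3, 5) − 0.2·(23, 29) = (-1.6, -0.8)
(a₂, b₂) = (-1.6, -0.8) − 0.2·(-19.6, 1.2) = (2.32, -1.04)
(a₃, b₃) = (2.32, -1.04) − 0.2·(11.52, 4.16) = (0.016, -1.872)
(a₄, b₄) = (0.016, -1.872) − 0.2·(-7.744, -1.472) = (1.5648, -1.5776)
(a₅, b₅) = (1.5648, -1.5776) − 0.2·(4.9408, 1.2544) = (0.57664, -1.82848)
f(0.57664, -1.82848) = -7.468361728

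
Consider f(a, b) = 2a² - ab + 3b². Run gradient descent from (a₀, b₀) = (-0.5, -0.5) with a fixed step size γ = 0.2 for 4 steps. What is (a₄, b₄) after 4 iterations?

(-0.0032, -0.0032)

∇f = (4a - b, -a + 6b)
(a₁, b₁) = (-0.5, -0.5) − 0.2·(-1.5, -2.5) = (-0.2, 0)
(a₂, b₂) = (-0.2, 0) − 0.2·(-0.8, 0.2) = (-0.04, -0.04)
(a₃, b₃) = (-0.04, -0.04) − 0.2·(-0.12, -0.2) = (-0.016, 0)
(a₄, b₄) = (-0.016, 0) − 0.2·(-0.064, 0.016) = (-0.0032, -0.0032)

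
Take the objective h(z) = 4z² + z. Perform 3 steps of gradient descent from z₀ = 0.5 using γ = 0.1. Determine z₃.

h′(z) = 8z + 1
z₁ = 0.5 − 0.1·5 = 0
z₂ = 0 − 0.1·1 = -0.1
z₃ = -0.1 − 0.1·0.2 = -0.12

-0.12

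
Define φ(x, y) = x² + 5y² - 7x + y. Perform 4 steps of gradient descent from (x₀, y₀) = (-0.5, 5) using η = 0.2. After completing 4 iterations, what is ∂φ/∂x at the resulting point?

∇φ = (2x - 7, 10y + 1)
(x₁, y₁) = (-0.5, 5) − 0.2·(-8, 51) = (1.1, -5.2)
(x₂, y₂) = (1.1, -5.2) − 0.2·(-4.8, -51) = (2.06, 5)
(x₃, y₃) = (2.06, 5) − 0.2·(-2.88, 51) = (2.636, -5.2)
(x₄, y₄) = (2.636, -5.2) − 0.2·(-1.728, -51) = (2.9816, 5)
∂φ/∂x at (2.9816, 5) = -1.0368

-1.0368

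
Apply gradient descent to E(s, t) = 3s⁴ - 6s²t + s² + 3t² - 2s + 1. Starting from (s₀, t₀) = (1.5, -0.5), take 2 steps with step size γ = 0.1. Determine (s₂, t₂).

∇E = (12s³ - 12st + 2s - 2, -6s² + 6t)
Step 1: at (1.5, -0.5), ∇E = (50.5, -16.5) → (1.5, -0.5) − 0.1·(50.5, -16.5) = (-3.55, 1.15)
Step 2: at (-3.55, 1.15), ∇E = (-496.9765, -68.715) → (-3.55, 1.15) − 0.1·(-496.9765, -68.715) = (46.14765, 8.0215)

(46.14765, 8.0215)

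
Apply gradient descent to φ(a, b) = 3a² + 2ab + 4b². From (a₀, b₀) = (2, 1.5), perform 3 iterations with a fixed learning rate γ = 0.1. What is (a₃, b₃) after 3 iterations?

∇φ = (6a + 2b, 2a + 8b)
(a₁, b₁) = (2, 1.5) − 0.1·(15, 16) = (0.5, -0.1)
(a₂, b₂) = (0.5, -0.1) − 0.1·(2.8, 0.2) = (0.22, -0.12)
(a₃, b₃) = (0.22, -0.12) − 0.1·(1.08, -0.52) = (0.112, -0.068)

(0.112, -0.068)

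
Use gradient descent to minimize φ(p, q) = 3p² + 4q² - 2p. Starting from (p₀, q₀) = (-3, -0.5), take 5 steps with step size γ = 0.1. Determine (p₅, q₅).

∇φ = (6p - 2, 8q)
(p₁, q₁) = (-3, -0.5) − 0.1·(-20, -4) = (-1, -0.1)
(p₂, q₂) = (-1, -0.1) − 0.1·(-8, -0.8) = (-0.2, -0.02)
(p₃, q₃) = (-0.2, -0.02) − 0.1·(-3.2, -0.16) = (0.12, -0.004)
(p₄, q₄) = (0.12, -0.004) − 0.1·(-1.28, -0.032) = (0.248, -0.0008)
(p₅, q₅) = (0.248, -0.0008) − 0.1·(-0.512, -0.0064) = (0.2992, -0.00016)

(0.2992, -0.00016)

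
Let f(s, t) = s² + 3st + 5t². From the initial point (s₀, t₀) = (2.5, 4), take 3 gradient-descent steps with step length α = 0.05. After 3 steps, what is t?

∇f = (2s + 3t, 3s + 10t)
Step 1: at (2.5, 4), ∇f = (17, 47.5) → (2.5, 4) − 0.05·(17, 47.5) = (1.65, 1.625)
Step 2: at (1.65, 1.625), ∇f = (8.175, 21.2) → (1.65, 1.625) − 0.05·(8.175, 21.2) = (1.24125, 0.565)
Step 3: at (1.24125, 0.565), ∇f = (4.1775, 9.37375) → (1.24125, 0.565) − 0.05·(4.1775, 9.37375) = (1.032375, 0.0963125)
t = 0.0963125

0.0963125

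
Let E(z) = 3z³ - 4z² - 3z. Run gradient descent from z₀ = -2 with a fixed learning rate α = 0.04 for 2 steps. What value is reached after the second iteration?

-10.752576

E′(z) = 9z² - 8z - 3
z₁ = -2 − 0.04·49 = -3.96
z₂ = -3.96 − 0.04·169.8144 = -10.752576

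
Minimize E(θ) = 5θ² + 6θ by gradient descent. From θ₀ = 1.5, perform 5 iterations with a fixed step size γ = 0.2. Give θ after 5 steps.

-2.7

E′(θ) = 10θ + 6
Step 1: E′(1.5) = 21; θ₁ = 1.5 − 0.2·21 = -2.7
Step 2: E′(-2.7) = -21; θ₂ = -2.7 − 0.2·(-21) = 1.5
Step 3: E′(1.5) = 21; θ₃ = 1.5 − 0.2·21 = -2.7
Step 4: E′(-2.7) = -21; θ₄ = -2.7 − 0.2·(-21) = 1.5
Step 5: E′(1.5) = 21; θ₅ = 1.5 − 0.2·21 = -2.7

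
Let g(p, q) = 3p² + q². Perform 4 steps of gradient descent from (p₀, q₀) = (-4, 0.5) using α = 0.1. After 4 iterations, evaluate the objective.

0.07340032

∇g = (6p, 2q)
(p₁, q₁) = (-4, 0.5) − 0.1·(-24, 1) = (-1.6, 0.4)
(p₂, q₂) = (-1.6, 0.4) − 0.1·(-9.6, 0.8) = (-0.64, 0.32)
(p₃, q₃) = (-0.64, 0.32) − 0.1·(-3.84, 0.64) = (-0.256, 0.256)
(p₄, q₄) = (-0.256, 0.256) − 0.1·(-1.536, 0.512) = (-0.1024, 0.2048)
g(-0.1024, 0.2048) = 0.07340032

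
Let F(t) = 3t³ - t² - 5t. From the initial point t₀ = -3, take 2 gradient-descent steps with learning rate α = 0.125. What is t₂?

F′(t) = 9t² - 2t - 5
t₁ = -3 − 0.125·82 = -13.25
t₂ = -13.25 − 0.125·1601.5625 = -213.4453125

-213.4453125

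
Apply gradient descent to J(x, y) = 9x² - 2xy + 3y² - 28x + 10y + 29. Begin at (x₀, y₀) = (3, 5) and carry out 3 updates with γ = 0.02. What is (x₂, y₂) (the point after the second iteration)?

(2.448, 3.7088)

∇J = (18x - 2y - 28, -2x + 6y + 10)
(x₁, y₁) = (3, 5) − 0.02·(16, 34) = (2.68, 4.32)
(x₂, y₂) = (2.68, 4.32) − 0.02·(11.6, 30.56) = (2.448, 3.7088)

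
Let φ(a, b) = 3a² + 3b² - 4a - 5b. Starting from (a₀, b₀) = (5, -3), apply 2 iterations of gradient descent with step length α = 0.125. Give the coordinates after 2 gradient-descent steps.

∇φ = (6a - 4, 6b - 5)
(a₁, b₁) = (5, -3) − 0.125·(26, -23) = (1.75, -0.125)
(a₂, b₂) = (1.75, -0.125) − 0.125·(6.5, -5.75) = (0.9375, 0.59375)

(0.9375, 0.59375)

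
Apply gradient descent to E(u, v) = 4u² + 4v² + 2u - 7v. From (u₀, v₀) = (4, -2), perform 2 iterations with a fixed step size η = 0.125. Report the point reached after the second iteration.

∇E = (8u + 2, 8v - 7)
Step 1: at (4, -2), ∇E = (34, -23) → (4, -2) − 0.125·(34, -23) = (-0.25, 0.875)
Step 2: at (-0.25, 0.875), ∇E = (0, 0) → (-0.25, 0.875) − 0.125·(0, 0) = (-0.25, 0.875)

(-0.25, 0.875)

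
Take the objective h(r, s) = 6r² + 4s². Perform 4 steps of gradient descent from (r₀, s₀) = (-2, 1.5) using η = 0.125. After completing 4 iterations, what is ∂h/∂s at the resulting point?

0

∇h = (12r, 8s)
(r₁, s₁) = (-2, 1.5) − 0.125·(-24, 12) = (1, 0)
(r₂, s₂) = (1, 0) − 0.125·(12, 0) = (-0.5, 0)
(r₃, s₃) = (-0.5, 0) − 0.125·(-6, 0) = (0.25, 0)
(r₄, s₄) = (0.25, 0) − 0.125·(3, 0) = (-0.125, 0)
∂h/∂s at (-0.125, 0) = 0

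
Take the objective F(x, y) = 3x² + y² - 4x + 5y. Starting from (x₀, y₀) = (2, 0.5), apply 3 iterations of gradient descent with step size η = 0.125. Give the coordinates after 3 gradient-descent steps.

(0.6875, -1.234375)

∇F = (6x - 4, 2y + 5)
(x₁, y₁) = (2, 0.5) − 0.125·(8, 6) = (1, -0.25)
(x₂, y₂) = (1, -0.25) − 0.125·(2, 4.5) = (0.75, -0.8125)
(x₃, y₃) = (0.75, -0.8125) − 0.125·(0.5, 3.375) = (0.6875, -1.234375)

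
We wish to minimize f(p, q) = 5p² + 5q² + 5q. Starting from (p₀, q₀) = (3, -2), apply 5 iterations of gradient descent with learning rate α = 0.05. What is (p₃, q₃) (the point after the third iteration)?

∇f = (10p, 10q + 5)
(p₁, q₁) = (3, -2) − 0.05·(30, -15) = (1.5, -1.25)
(p₂, q₂) = (1.5, -1.25) − 0.05·(15, -7.5) = (0.75, -0.875)
(p₃, q₃) = (0.75, -0.875) − 0.05·(7.5, -3.75) = (0.375, -0.6875)

(0.375, -0.6875)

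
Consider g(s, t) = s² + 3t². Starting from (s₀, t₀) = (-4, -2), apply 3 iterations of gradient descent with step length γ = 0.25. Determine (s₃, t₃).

(-0.5, 0.25)

∇g = (2s, 6t)
Step 1: at (-4, -2), ∇g = (-8, -12) → (-4, -2) − 0.25·(-8, -12) = (-2, 1)
Step 2: at (-2, 1), ∇g = (-4, 6) → (-2, 1) − 0.25·(-4, 6) = (-1, -0.5)
Step 3: at (-1, -0.5), ∇g = (-2, -3) → (-1, -0.5) − 0.25·(-2, -3) = (-0.5, 0.25)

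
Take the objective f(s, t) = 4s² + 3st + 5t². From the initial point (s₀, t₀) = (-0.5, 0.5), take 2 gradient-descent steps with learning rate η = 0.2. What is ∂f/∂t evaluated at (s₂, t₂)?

∇f = (8s + 3t, 3s + 10t)
(s₁, t₁) = (-0.5, 0.5) − 0.2·(-2.5, 3.5) = (0, -0.2)
(s₂, t₂) = (0, -0.2) − 0.2·(-0.6, -2) = (0.12, 0.2)
∂f/∂t at (0.12, 0.2) = 2.36

2.36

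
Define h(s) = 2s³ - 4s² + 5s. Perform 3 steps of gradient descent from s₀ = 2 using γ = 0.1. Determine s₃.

h′(s) = 6s² - 8s + 5
Step 1: h′(2) = 13; s₁ = 2 − 0.1·13 = 0.7
Step 2: h′(0.7) = 2.34; s₂ = 0.7 − 0.1·2.34 = 0.466
Step 3: h′(0.466) = 2.574936; s₃ = 0.466 − 0.1·2.574936 = 0.2085064

0.2085064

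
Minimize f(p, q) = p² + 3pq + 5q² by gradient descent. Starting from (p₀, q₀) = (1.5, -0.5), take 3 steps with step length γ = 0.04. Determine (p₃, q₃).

∇f = (2p + 3q, 3p + 10q)
Step 1: at (1.5, -0.5), ∇f = (1.5, -0.5) → (1.5, -0.5) − 0.04·(1.5, -0.5) = (1.44, -0.48)
Step 2: at (1.44, -0.48), ∇f = (1.44, -0.48) → (1.44, -0.48) − 0.04·(1.44, -0.48) = (1.3824, -0.4608)
Step 3: at (1.3824, -0.4608), ∇f = (1.3824, -0.4608) → (1.3824, -0.4608) − 0.04·(1.3824, -0.4608) = (1.327104, -0.442368)

(1.327104, -0.442368)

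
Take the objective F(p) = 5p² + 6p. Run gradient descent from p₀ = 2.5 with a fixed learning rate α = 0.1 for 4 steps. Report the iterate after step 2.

F′(p) = 10p + 6
Step 1: F′(2.5) = 31; p₁ = 2.5 − 0.1·31 = -0.6
Step 2: F′(-0.6) = 0; p₂ = -0.6 − 0.1·0 = -0.6

-0.6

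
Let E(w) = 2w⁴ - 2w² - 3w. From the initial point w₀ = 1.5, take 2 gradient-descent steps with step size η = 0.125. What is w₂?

-0.328125

E′(w) = 8w³ - 4w - 3
w₁ = 1.5 − 0.125·18 = -0.75
w₂ = -0.75 − 0.125·(-3.375) = -0.328125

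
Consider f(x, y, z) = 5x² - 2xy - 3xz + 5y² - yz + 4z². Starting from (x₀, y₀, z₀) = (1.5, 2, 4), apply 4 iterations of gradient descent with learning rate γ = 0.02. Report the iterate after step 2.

(1.495, 1.5226, 3.0576)

∇f = (10x - 2y - 3z, -2x + 10y - z, -3x - y + 8z)
(x₁, y₁, z₁) = (1.5, 2, 4) − 0.02·(-1, 13, 25.5) = (1.52, 1.74, 3.49)
(x₂, y₂, z₂) = (1.52, 1.74, 3.49) − 0.02·(1.25, 10.87, 21.62) = (1.495, 1.5226, 3.0576)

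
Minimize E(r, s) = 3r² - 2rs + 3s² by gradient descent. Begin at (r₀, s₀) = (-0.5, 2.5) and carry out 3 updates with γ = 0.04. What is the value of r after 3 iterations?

∇E = (6r - 2s, -2r + 6s)
Step 1: at (-0.5, 2.5), ∇E = (-8, 16) → (-0.5, 2.5) − 0.04·(-8, 16) = (-0.18, 1.86)
Step 2: at (-0.18, 1.86), ∇E = (-4.8, 11.52) → (-0.18, 1.86) − 0.04·(-4.8, 11.52) = (0.012, 1.3992)
Step 3: at (0.012, 1.3992), ∇E = (-2.7264, 8.3712) → (0.012, 1.3992) − 0.04·(-2.7264, 8.3712) = (0.121056, 1.064352)
r = 0.121056

0.121056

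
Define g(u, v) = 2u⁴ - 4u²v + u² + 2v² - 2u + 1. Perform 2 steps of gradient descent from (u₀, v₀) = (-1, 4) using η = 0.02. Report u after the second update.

-1.7072

∇g = (8u³ - 8uv + 2u - 2, -4u² + 4v)
Step 1: at (-1, 4), ∇g = (20, 12) → (-1, 4) − 0.02·(20, 12) = (-1.4, 3.76)
Step 2: at (-1.4, 3.76), ∇g = (15.36, 7.2) → (-1.4, 3.76) − 0.02·(15.36, 7.2) = (-1.7072, 3.616)
u = -1.7072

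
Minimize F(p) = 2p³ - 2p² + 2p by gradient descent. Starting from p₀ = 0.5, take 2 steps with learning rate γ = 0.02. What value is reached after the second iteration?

F′(p) = 6p² - 4p + 2
p₁ = 0.5 − 0.02·1.5 = 0.47
p₂ = 0.47 − 0.02·1.4454 = 0.441092

0.441092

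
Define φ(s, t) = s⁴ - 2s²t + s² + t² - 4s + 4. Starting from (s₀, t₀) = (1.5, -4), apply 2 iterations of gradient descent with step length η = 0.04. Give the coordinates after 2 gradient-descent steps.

∇φ = (4s³ - 4st + 2s - 4, -2s² + 2t)
(s₁, t₁) = (1.5, -4) − 0.04·(36.5, -12.5) = (0.04, -3.5)
(s₂, t₂) = (0.04, -3.5) − 0.04·(-3.359744, -7.0032) = (0.17438976, -3.219872)

(0.17438976, -3.219872)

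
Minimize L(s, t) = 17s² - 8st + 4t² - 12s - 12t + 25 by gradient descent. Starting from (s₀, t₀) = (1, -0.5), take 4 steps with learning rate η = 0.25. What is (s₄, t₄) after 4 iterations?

(3544.8125, -1000.75)

∇L = (34s - 8t - 12, -8s + 8t - 12)
(s₁, t₁) = (1, -0.5) − 0.25·(26, -24) = (-5.5, 5.5)
(s₂, t₂) = (-5.5, 5.5) − 0.25·(-243, 76) = (55.25, -13.5)
(s₃, t₃) = (55.25, -13.5) − 0.25·(1974.5, -562) = (-438.375, 127)
(s₄, t₄) = (-438.375, 127) − 0.25·(-15932.75, 4511) = (3544.8125, -1000.75)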